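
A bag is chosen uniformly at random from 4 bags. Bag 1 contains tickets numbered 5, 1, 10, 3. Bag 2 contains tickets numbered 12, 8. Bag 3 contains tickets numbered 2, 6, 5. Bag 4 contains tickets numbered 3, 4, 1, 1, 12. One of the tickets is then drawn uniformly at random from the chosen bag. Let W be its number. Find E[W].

E[W | bag 1] = (5+1+10+3)/4 = 19/4.
E[W | bag 2] = (12+8)/2 = 10.
E[W | bag 3] = (2+6+5)/3 = 13/3.
E[W | bag 4] = (3+4+1+1+12)/5 = 21/5.
By the law of total expectation,
E[W] = (1/4)·(19/4) + (1/4)·(10) + (1/4)·(13/3) + (1/4)·(21/5) = 1397/240.

1397/240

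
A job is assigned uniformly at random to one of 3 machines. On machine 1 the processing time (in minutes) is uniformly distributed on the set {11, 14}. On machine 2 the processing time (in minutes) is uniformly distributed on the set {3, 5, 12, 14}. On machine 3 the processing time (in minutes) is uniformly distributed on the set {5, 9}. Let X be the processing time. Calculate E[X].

28/3

E[X | machine 1] = (11+14)/2 = 25/2.
E[X | machine 2] = (3+5+12+14)/4 = 17/2.
E[X | machine 3] = (5+9)/2 = 7.
E[X] = (1/3)·(25/2) + (1/3)·(17/2) + (1/3)·(7) = 28/3.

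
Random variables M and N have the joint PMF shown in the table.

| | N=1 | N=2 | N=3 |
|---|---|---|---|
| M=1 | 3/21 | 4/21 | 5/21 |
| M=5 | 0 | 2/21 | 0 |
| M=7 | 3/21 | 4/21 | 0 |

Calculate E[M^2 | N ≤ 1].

P(N ≤ 1) = 2/7.
Σ M^2·P over the event = 1·(3/21) + 49·(3/21) = 50/7.
E[M^2 | N ≤ 1] = (50/7) / (2/7) = 25.

25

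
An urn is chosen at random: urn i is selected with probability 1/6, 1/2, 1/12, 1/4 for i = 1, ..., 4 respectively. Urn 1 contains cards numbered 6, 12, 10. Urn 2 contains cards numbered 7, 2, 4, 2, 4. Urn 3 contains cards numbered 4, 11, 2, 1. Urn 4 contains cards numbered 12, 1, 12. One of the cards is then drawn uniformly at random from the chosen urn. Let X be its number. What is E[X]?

2129/360

E[X | urn 1] = (6+12+10)/3 = 28/3.
E[X | urn 2] = (7+2+4+2+4)/5 = 19/5.
E[X | urn 3] = (4+11+2+1)/4 = 9/2.
E[X | urn 4] = (12+1+12)/3 = 25/3.
E[X] = (1/6)·(28/3) + (1/2)·(19/5) + (1/12)·(9/2) + (1/4)·(25/3) = 2129/360.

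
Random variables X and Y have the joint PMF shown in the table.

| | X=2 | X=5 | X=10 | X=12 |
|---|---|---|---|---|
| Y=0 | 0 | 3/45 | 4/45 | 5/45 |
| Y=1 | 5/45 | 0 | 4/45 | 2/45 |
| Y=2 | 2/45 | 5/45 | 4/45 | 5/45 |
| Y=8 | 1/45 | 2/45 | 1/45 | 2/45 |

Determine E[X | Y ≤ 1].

189/23

P(Y ≤ 1) = 23/45.
Σ X·P over the event = 2·(5/45) + 5·(3/45) + 10·(4/45) + 10·(4/45) + 12·(5/45) + 12·(2/45) = 21/5.
E[X | Y ≤ 1] = (21/5) / (23/45) = 189/23.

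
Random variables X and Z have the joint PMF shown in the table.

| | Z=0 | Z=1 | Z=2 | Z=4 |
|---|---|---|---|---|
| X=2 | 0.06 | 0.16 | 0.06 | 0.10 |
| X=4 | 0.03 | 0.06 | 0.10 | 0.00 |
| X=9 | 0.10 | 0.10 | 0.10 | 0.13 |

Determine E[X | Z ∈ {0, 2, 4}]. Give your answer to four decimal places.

5.7794

P(Z ∈ {0, 2, 4}) = 0.68.
Σ X·P over the event = 2·(0.06) + 2·(0.06) + 2·(0.10) + 4·(0.03) + 4·(0.10) + 9·(0.10) + 9·(0.10) + 9·(0.13) = 3.93.
E[X | Z ∈ {0, 2, 4}] = (3.93) / (0.68) = 5.7794.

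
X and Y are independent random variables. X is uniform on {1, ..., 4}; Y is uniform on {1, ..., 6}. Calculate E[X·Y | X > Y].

Outcomes with X > Y: (2,1), (3,1), (3,2), (4,1), (4,2), (4,3), each with probability 1/24.
E[X·Y | X > Y] = (2 + 3 + 6 + 4 + 8 + 12) / 6 = 35/6.

35/6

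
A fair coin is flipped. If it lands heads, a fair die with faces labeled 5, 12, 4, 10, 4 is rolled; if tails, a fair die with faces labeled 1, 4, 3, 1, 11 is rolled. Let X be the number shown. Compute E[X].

11/2

E[X | heads] = (5+12+4+10+4)/5 = 7.
E[X | tails] = (1+4+3+1+11)/5 = 4.
E[X] = (1/2)·(7) + (1/2)·(4) = 11/2.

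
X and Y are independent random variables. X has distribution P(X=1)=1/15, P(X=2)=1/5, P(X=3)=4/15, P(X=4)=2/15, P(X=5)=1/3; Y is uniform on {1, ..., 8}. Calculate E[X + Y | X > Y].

231/37

P(X > Y) = 37/120.
Summing (X+Y)·P(x,y) over outcomes with X > Y gives 77/40.
E[X + Y | X > Y] = (77/40) / (37/120) = 231/37.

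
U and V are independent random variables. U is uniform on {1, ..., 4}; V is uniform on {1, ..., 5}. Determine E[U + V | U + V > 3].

P(U + V > 3) = 17/20.
Summing (U+V)·P(x,y) over outcomes with U + V > 3 gives 51/10.
E[U + V | U + V > 3] = (51/10) / (17/20) = 6.

6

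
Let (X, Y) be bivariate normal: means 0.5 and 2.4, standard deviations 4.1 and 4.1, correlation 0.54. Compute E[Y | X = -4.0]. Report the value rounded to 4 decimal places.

-0.0300

For a bivariate normal, E[Y | X=x] = μ_Y + ρ·(σ_Y/σ_X)·(x − μ_X).
E[Y | X=-4.0] = 2.4 + (0.54)·(4.1/4.1)·(-4.0 − (0.5)) = 2.4 + (0.54)·(-4.5) = -0.0300.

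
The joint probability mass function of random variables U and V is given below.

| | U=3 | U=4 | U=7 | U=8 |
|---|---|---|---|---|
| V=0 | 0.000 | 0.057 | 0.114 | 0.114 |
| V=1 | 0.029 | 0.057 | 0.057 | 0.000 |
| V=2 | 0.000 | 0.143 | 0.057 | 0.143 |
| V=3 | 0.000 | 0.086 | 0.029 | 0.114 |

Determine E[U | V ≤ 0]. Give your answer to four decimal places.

P(V ≤ 0) = 0.285.
Σ U·P over the event = 4·(0.057) + 7·(0.114) + 8·(0.114) = 1.938.
E[U | V ≤ 0] = (1.938) / (0.285) = 6.8000.

6.8000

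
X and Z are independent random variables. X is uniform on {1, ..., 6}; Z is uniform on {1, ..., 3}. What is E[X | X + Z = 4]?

2

Outcomes with X + Z = 4: (1,3), (2,2), (3,1), each with probability 1/18.
E[X | X + Z = 4] = (1 + 2 + 3) / 3 = 2.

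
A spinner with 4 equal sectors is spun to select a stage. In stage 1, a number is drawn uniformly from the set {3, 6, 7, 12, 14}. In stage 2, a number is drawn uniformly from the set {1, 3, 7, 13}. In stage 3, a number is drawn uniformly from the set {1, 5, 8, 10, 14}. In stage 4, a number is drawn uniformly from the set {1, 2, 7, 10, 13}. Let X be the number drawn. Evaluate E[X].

E[X | stage 1] = (3+6+7+12+14)/5 = 42/5.
E[X | stage 2] = (1+3+7+13)/4 = 6.
E[X | stage 3] = (1+5+8+10+14)/5 = 38/5.
E[X | stage 4] = (1+2+7+10+13)/5 = 33/5.
E[X] = (1/4)·(42/5) + (1/4)·(6) + (1/4)·(38/5) + (1/4)·(33/5) = 143/20.

143/20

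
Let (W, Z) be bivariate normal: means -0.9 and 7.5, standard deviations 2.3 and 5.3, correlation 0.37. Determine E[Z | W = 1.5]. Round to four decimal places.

9.5463

E[Z | W=x] = μ_Z + ρ(σ_Z/σ_W)(x − μ_W) for jointly normal variables.
E[Z | W=1.5] = 7.5 + (0.37)·(5.3/2.3)·(1.5 − (-0.9)) = 7.5 + (0.85261)·(2.4) = 9.5463.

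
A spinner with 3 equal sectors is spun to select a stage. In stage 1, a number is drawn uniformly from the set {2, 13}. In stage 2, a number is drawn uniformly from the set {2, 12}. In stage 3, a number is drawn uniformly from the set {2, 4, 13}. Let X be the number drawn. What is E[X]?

E[X | stage 1] = (2+13)/2 = 15/2.
E[X | stage 2] = (2+12)/2 = 7.
E[X | stage 3] = (2+4+13)/3 = 19/3.
By the law of total expectation,
E[X] = (1/3)·(15/2) + (1/3)·(7) + (1/3)·(19/3) = 125/18.

125/18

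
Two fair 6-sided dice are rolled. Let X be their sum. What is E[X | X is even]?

7

P(X is even) = 1/2.
Σ over the event: 2·1/36 + 4·1/12 + 6·5/36 + 8·5/36 + 10·1/12 + 12·1/36 = 7/2.
E[X | X is even] = (7/2) / (1/2) = 7.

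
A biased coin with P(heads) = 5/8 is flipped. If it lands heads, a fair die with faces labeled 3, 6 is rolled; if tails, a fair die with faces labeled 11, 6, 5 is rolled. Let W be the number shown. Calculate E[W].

E[W | heads] = (3+6)/2 = 9/2.
E[W | tails] = (11+6+5)/3 = 22/3.
By the law of total expectation,
E[W] = (5/8)·(9/2) + (3/8)·(22/3) = 89/16.

89/16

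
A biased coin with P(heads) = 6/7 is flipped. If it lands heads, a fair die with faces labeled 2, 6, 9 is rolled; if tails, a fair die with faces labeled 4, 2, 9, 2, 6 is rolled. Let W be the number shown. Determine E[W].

193/35

E[W | heads] = (2+6+9)/3 = 17/3.
E[W | tails] = (4+2+9+2+6)/5 = 23/5.
E[W] = (6/7)·(17/3) + (1/7)·(23/5) = 193/35.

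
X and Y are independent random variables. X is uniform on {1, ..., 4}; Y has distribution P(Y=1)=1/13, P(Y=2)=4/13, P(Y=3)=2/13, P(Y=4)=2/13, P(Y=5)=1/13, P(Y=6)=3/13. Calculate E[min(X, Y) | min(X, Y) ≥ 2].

P(min(X, Y) ≥ 2) = 9/13.
Summing min(X,Y)·P(x,y) over outcomes with min(X, Y) ≥ 2 gives 47/26.
E[min(X, Y) | min(X, Y) ≥ 2] = (47/26) / (9/13) = 47/18.

47/18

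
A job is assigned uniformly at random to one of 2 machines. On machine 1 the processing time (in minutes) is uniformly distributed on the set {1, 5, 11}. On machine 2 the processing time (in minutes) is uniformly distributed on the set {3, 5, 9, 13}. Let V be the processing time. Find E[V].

79/12

E[V | machine 1] = (1+5+11)/3 = 17/3.
E[V | machine 2] = (3+5+9+13)/4 = 15/2.
By the law of total expectation,
E[V] = (1/2)·(17/3) + (1/2)·(15/2) = 79/12.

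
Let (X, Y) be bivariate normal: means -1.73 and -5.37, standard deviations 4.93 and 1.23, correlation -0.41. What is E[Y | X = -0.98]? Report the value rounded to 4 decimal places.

-5.4467

The regression of Y on X has slope ρ·σ_Y/σ_X and passes through (μ_X, μ_Y).
E[Y | X=-0.98] = -5.37 + (-0.41)·(1.23/4.93)·(-0.98 − (-1.73)) = -5.37 + (-0.10229)·(0.75) = -5.4467.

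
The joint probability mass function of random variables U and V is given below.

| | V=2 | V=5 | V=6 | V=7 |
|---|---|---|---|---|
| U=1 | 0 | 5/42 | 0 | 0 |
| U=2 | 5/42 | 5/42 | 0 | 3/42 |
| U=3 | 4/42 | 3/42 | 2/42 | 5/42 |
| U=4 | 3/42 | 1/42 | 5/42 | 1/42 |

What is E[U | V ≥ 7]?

P(V ≥ 7) = 3/14.
Σ U·P over the event = 2·(3/42) + 3·(5/42) + 4·(1/42) = 25/42.
E[U | V ≥ 7] = (25/42) / (3/14) = 25/9.

25/9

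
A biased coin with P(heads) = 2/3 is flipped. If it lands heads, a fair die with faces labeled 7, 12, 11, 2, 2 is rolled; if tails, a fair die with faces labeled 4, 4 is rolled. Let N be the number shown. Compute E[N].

E[N | heads] = (7+12+11+2+2)/5 = 34/5.
E[N | tails] = (4+4)/2 = 4.
By the law of total expectation,
E[N] = (2/3)·(34/5) + (1/3)·(4) = 88/15.

88/15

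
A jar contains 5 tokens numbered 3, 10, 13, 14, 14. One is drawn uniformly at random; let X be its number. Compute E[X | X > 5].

P(X > 5) = 4/5.
Σ over the event: 10·1/5 + 13·1/5 + 14·2/5 = 51/5.
E[X | X > 5] = (51/5) / (4/5) = 51/4.

51/4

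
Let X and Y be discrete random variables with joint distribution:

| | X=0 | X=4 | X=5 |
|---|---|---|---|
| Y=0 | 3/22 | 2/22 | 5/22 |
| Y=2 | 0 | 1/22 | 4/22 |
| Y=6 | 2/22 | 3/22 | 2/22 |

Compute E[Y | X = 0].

P(X = 0) = 5/22.
Σ Y·P over the event = 0·(3/22) + 6·(2/22) = 6/11.
E[Y | X = 0] = (6/11) / (5/22) = 12/5.

12/5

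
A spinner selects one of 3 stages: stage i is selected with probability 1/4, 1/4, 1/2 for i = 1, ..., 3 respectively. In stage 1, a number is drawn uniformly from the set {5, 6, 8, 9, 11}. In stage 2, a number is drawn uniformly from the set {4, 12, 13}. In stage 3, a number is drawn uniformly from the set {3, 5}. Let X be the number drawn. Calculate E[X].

E[X | stage 1] = (5+6+8+9+11)/5 = 39/5.
E[X | stage 2] = (4+12+13)/3 = 29/3.
E[X | stage 3] = (3+5)/2 = 4.
E[X] = (1/4)·(39/5) + (1/4)·(29/3) + (1/2)·(4) = 191/30.

191/30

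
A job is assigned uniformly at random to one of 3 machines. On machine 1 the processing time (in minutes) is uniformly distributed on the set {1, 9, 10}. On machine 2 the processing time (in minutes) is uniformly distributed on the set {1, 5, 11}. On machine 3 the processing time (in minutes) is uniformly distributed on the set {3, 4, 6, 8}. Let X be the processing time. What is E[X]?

211/36

E[X | machine 1] = (1+9+10)/3 = 20/3.
E[X | machine 2] = (1+5+11)/3 = 17/3.
E[X | machine 3] = (3+4+6+8)/4 = 21/4.
E[X] = (1/3)·(20/3) + (1/3)·(17/3) + (1/3)·(21/4) = 211/36.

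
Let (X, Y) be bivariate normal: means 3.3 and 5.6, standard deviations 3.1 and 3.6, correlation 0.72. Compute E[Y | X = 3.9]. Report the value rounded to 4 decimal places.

6.1017

E[Y | X=x] = μ_Y + ρ(σ_Y/σ_X)(x − μ_X) for jointly normal variables.
E[Y | X=3.9] = 5.6 + (0.72)·(3.6/3.1)·(3.9 − (3.3)) = 5.6 + (0.83613)·(0.6) = 6.1017.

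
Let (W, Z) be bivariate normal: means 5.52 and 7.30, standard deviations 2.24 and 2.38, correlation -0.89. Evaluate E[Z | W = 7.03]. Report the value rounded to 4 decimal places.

For a bivariate normal, E[Z | W=x] = μ_Z + ρ·(σ_Z/σ_W)·(x − μ_W).
E[Z | W=7.03] = 7.30 + (-0.89)·(2.38/2.24)·(7.03 − (5.52)) = 7.30 + (-0.94563)·(1.51) = 5.8721.

5.8721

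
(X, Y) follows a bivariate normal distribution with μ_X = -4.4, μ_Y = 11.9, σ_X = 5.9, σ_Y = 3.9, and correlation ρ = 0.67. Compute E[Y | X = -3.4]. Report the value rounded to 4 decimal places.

12.3429

For a bivariate normal, E[Y | X=x] = μ_Y + ρ·(σ_Y/σ_X)·(x − μ_X).
E[Y | X=-3.4] = 11.9 + (0.67)·(3.9/5.9)·(-3.4 − (-4.4)) = 11.9 + (0.44288)·(1) = 12.3429.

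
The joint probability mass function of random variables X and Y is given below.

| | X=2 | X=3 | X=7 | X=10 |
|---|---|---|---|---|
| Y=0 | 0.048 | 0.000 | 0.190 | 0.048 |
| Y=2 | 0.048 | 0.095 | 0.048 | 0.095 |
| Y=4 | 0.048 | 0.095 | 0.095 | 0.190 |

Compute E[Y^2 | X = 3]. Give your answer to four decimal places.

10.0000

P(X = 3) = 0.190.
Σ Y^2·P over the event = 4·(0.095) + 16·(0.095) = 1.900.
E[Y^2 | X = 3] = (1.900) / (0.190) = 10.0000.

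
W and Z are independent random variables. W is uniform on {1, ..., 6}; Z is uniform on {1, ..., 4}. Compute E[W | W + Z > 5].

32/7

P(W + Z > 5) = 7/12.
Summing W·P(x,y) over outcomes with W + Z > 5 gives 8/3.
E[W | W + Z > 5] = (8/3) / (7/12) = 32/7.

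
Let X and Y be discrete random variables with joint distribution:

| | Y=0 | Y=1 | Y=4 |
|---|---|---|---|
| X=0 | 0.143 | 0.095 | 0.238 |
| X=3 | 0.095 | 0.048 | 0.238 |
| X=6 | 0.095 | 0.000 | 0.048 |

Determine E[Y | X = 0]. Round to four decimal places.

2.1996

P(X = 0) = 0.476.
Σ Y·P over the event = 0·(0.143) + 1·(0.095) + 4·(0.238) = 1.047.
E[Y | X = 0] = (1.047) / (0.476) = 2.1996.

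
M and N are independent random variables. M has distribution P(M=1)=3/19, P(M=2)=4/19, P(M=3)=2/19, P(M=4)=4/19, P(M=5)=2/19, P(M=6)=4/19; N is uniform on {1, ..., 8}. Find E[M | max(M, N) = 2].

19/11

P(max(M, N) = 2) = 11/152.
Summing M·P(x,y) over outcomes with max(M, N) = 2 gives 1/8.
E[M | max(M, N) = 2] = (1/8) / (11/152) = 19/11.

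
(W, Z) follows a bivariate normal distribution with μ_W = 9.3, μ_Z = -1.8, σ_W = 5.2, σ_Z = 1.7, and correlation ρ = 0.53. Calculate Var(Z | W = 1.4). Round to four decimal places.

2.0782

For a bivariate normal, Var(Z | W=x) = σ_Z²(1 − ρ²).
Var(Z | W=1.4) = (1.7)²·(1 − (0.53)²) = 2.89·0.7191 = 2.0782.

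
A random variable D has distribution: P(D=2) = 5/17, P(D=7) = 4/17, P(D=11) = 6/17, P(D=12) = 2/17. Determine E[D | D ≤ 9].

P(D ≤ 9) = 9/17.
Σ over the event: 2·5/17 + 7·4/17 = 38/17.
E[D | D ≤ 9] = (38/17) / (9/17) = 38/9.

38/9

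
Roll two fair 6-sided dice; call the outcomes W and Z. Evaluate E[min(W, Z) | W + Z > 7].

19/5

P(W + Z > 7) = 5/12.
Summing min(W,Z)·P(x,y) over outcomes with W + Z > 7 gives 19/12.
E[min(W, Z) | W + Z > 7] = (19/12) / (5/12) = 19/5.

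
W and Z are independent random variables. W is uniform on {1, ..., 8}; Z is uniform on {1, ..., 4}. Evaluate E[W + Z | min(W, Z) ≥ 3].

P(min(W, Z) ≥ 3) = 3/8.
Summing (W+Z)·P(x,y) over outcomes with min(W, Z) ≥ 3 gives 27/8.
E[W + Z | min(W, Z) ≥ 3] = (27/8) / (3/8) = 9.

9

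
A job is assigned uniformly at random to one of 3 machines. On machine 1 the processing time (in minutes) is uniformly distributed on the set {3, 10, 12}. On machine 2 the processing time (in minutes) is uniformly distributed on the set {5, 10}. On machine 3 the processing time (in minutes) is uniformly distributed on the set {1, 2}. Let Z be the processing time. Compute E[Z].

E[Z | machine 1] = (3+10+12)/3 = 25/3.
E[Z | machine 2] = (5+10)/2 = 15/2.
E[Z | machine 3] = (1+2)/2 = 3/2.
E[Z] = (1/3)·(25/3) + (1/3)·(15/2) + (1/3)·(3/2) = 52/9.

52/9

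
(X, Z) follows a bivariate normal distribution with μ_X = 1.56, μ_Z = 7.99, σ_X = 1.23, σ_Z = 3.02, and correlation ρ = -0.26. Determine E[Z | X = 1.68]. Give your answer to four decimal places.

7.9134

The regression of Z on X has slope ρ·σ_Z/σ_X and passes through (μ_X, μ_Z).
E[Z | X=1.68] = 7.99 + (-0.26)·(3.02/1.23)·(1.68 − (1.56)) = 7.99 + (-0.63837)·(0.12) = 7.9134.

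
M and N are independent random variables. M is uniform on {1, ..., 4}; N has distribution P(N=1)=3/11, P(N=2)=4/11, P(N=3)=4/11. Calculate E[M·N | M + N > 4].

P(M + N > 4) = 23/44.
Summing MN·P(x,y) over outcomes with M + N > 4 gives 4.
E[M·N | M + N > 4] = (4) / (23/44) = 176/23.

176/23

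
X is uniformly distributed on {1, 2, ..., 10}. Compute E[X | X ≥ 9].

Given X ≥ 9, X is equally likely to be any of {9, 10}.
E[X | X ≥ 9] = (9 + 10) / 2 = 19/2.

19/2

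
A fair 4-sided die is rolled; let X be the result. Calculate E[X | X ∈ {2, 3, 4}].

P(X ∈ {2, 3, 4}) = 3/4.
Σ over the event: 2·1/4 + 3·1/4 + 4·1/4 = 9/4.
E[X | X ∈ {2, 3, 4}] = (9/4) / (3/4) = 3.

3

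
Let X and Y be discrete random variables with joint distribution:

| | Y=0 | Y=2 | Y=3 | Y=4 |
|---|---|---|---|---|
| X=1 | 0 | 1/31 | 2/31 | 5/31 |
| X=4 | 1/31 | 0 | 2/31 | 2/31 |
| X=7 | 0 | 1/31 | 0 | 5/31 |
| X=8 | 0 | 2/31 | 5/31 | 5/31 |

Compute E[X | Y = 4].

P(Y = 4) = 17/31.
Σ X·P over the event = 1·(5/31) + 4·(2/31) + 7·(5/31) + 8·(5/31) = 88/31.
E[X | Y = 4] = (88/31) / (17/31) = 88/17.

88/17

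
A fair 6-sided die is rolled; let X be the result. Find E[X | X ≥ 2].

4

Given X ≥ 2, X is equally likely to be any of {2, 3, 4, 5, 6}.
E[X | X ≥ 2] = (2 + 3 + 4 + 5 + 6) / 5 = 4.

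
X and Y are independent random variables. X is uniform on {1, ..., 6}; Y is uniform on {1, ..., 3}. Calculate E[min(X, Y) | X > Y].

11/6

P(X > Y) = 2/3.
Summing min(X,Y)·P(x,y) over outcomes with X > Y gives 11/9.
E[min(X, Y) | X > Y] = (11/9) / (2/3) = 11/6.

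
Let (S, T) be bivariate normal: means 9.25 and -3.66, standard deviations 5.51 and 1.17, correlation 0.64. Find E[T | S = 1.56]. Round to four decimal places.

-4.7051

For a bivariate normal, E[T | S=x] = μ_T + ρ·(σ_T/σ_S)·(x − μ_S).
E[T | S=1.56] = -3.66 + (0.64)·(1.17/5.51)·(1.56 − (9.25)) = -3.66 + (0.1359)·(-7.69) = -4.7051.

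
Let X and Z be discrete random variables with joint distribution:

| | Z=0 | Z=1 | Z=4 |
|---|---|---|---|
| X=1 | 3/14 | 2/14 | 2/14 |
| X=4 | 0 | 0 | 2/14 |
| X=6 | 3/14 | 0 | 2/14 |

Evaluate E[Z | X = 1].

P(X = 1) = 1/2.
Σ Z·P over the event = 0·(3/14) + 1·(2/14) + 4·(2/14) = 5/7.
E[Z | X = 1] = (5/7) / (1/2) = 10/7.

10/7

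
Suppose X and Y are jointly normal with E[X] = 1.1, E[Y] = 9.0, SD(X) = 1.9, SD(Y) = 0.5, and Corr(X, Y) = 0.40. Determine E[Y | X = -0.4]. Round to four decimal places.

The regression of Y on X has slope ρ·σ_Y/σ_X and passes through (μ_X, μ_Y).
E[Y | X=-0.4] = 9.0 + (0.40)·(0.5/1.9)·(-0.4 − (1.1)) = 9.0 + (0.10526)·(-1.5) = 8.8421.

8.8421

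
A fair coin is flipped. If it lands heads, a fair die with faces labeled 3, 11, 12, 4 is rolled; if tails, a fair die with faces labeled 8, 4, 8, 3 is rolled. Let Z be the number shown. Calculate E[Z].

53/8

E[Z | heads] = (3+11+12+4)/4 = 15/2.
E[Z | tails] = (8+4+8+3)/4 = 23/4.
E[Z] = (1/2)·(15/2) + (1/2)·(23/4) = 53/8.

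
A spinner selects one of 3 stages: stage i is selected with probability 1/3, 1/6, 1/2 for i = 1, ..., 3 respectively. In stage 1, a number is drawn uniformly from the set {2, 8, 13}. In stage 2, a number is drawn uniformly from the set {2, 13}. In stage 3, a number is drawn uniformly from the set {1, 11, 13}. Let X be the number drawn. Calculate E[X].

287/36

E[X | stage 1] = (2+8+13)/3 = 23/3.
E[X | stage 2] = (2+13)/2 = 15/2.
E[X | stage 3] = (1+11+13)/3 = 25/3.
By the law of total expectation,
E[X] = (1/3)·(23/3) + (1/6)·(15/2) + (1/2)·(25/3) = 287/36.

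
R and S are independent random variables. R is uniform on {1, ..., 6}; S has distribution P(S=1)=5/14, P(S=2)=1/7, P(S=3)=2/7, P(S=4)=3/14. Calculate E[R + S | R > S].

110/17

P(R > S) = 17/28.
Summing (R+S)·P(x,y) over outcomes with R > S gives 55/14.
E[R + S | R > S] = (55/14) / (17/28) = 110/17.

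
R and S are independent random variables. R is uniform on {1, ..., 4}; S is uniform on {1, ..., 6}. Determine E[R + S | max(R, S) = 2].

Outcomes with max(R, S) = 2: (1,2), (2,1), (2,2), each with probability 1/24.
E[R + S | max(R, S) = 2] = (3 + 3 + 4) / 3 = 10/3.

10/3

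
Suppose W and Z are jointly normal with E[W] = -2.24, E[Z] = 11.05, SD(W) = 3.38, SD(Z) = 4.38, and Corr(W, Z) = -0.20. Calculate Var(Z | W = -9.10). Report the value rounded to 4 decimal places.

18.4170

For a bivariate normal, Var(Z | W=x) = σ_Z²(1 − ρ²).
Var(Z | W=-9.10) = (4.38)²·(1 − (-0.20)²) = 19.1844·0.96 = 18.4170.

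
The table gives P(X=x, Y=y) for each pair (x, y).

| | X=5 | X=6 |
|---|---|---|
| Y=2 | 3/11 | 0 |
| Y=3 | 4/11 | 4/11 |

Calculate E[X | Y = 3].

P(Y = 3) = 8/11.
Summing X·P(X=x,Y=y) over the conditioning event gives 4.
E[X | Y = 3] = (4) / (8/11) = 11/2.

11/2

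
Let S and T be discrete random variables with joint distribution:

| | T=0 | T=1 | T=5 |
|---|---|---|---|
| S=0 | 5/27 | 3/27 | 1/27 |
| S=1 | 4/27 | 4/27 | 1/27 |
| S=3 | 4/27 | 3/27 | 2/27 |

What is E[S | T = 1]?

13/10

P(T = 1) = 10/27.
Σ S·P over the event = 0·(3/27) + 1·(4/27) + 3·(3/27) = 13/27.
E[S | T = 1] = (13/27) / (10/27) = 13/10.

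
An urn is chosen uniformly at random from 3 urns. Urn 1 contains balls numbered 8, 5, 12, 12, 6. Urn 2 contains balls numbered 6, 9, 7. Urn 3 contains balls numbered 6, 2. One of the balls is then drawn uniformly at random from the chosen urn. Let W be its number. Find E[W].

299/45

E[W | urn 1] = (8+5+12+12+6)/5 = 43/5.
E[W | urn 2] = (6+9+7)/3 = 22/3.
E[W | urn 3] = (6+2)/2 = 4.
By the law of total expectation,
E[W] = (1/3)·(43/5) + (1/3)·(22/3) + (1/3)·(4) = 299/45.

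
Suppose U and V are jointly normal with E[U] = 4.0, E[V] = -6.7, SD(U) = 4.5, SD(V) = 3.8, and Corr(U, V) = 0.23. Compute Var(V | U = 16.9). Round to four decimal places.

13.6761

For a bivariate normal, Var(V | U=x) = σ_V²(1 − ρ²).
Var(V | U=16.9) = (3.8)²·(1 − (0.23)²) = 14.44·0.9471 = 13.6761.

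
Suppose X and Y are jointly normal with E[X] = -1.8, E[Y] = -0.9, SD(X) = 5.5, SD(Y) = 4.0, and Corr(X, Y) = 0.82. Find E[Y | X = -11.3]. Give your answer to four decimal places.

-6.5655

E[Y | X=x] = μ_Y + ρ(σ_Y/σ_X)(x − μ_X) for jointly normal variables.
E[Y | X=-11.3] = -0.9 + (0.82)·(4.0/5.5)·(-11.3 − (-1.8)) = -0.9 + (0.596364)·(-9.5) = -6.5655.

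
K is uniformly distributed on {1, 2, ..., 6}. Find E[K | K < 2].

1

Given K < 2, K is equally likely to be any of {1}.
E[K | K < 2] = (1) / 1 = 1.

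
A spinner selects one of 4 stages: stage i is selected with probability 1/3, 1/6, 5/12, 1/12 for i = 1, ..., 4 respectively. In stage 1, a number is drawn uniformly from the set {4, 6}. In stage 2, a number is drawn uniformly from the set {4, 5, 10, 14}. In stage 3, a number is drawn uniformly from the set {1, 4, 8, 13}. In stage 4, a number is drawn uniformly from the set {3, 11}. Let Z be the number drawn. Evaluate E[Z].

E[Z | stage 1] = (4+6)/2 = 5.
E[Z | stage 2] = (4+5+10+14)/4 = 33/4.
E[Z | stage 3] = (1+4+8+13)/4 = 13/2.
E[Z | stage 4] = (3+11)/2 = 7.
E[Z] = (1/3)·(5) + (1/6)·(33/4) + (5/12)·(13/2) + (1/12)·(7) = 19/3.

19/3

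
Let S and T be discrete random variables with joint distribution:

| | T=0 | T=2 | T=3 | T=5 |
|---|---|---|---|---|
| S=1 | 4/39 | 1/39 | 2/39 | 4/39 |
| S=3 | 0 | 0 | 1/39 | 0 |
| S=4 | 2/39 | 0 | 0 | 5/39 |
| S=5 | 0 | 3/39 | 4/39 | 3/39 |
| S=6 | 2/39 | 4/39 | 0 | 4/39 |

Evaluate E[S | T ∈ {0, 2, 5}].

P(T ∈ {0, 2, 5}) = 32/39.
Summing S·P(S=x,T=y) over the conditioning event gives 127/39.
E[S | T ∈ {0, 2, 5}] = (127/39) / (32/39) = 127/32.

127/32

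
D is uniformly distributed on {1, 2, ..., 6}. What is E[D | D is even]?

Given D is even, D is equally likely to be any of {2, 4, 6}.
E[D | D is even] = (2 + 4 + 6) / 3 = 4.

4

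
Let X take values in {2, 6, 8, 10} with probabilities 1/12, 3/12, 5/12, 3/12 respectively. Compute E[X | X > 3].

P(X > 3) = 11/12.
Σ over the event: 6·1/4 + 8·5/12 + 10·1/4 = 22/3.
E[X | X > 3] = (22/3) / (11/12) = 8.

8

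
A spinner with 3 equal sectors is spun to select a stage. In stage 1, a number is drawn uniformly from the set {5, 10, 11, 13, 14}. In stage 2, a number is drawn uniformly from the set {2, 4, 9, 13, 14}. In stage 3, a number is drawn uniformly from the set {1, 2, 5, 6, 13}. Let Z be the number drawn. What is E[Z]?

E[Z | stage 1] = (5+10+11+13+14)/5 = 53/5.
E[Z | stage 2] = (2+4+9+13+14)/5 = 42/5.
E[Z | stage 3] = (1+2+5+6+13)/5 = 27/5.
E[Z] = (1/3)·(53/5) + (1/3)·(42/5) + (1/3)·(27/5) = 122/15.

122/15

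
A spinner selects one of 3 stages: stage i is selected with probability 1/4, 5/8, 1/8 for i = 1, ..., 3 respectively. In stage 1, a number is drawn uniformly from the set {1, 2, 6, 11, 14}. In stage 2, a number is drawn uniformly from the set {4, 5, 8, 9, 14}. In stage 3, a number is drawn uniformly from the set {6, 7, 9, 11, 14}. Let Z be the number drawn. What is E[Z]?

E[Z | stage 1] = (1+2+6+11+14)/5 = 34/5.
E[Z | stage 2] = (4+5+8+9+14)/5 = 8.
E[Z | stage 3] = (6+7+9+11+14)/5 = 47/5.
E[Z] = (1/4)·(34/5) + (5/8)·(8) + (1/8)·(47/5) = 63/8.

63/8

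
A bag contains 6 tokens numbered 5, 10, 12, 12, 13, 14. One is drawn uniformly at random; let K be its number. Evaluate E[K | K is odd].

9

P(K is odd) = 1/3.
Σ over the event: 5·1/6 + 13·1/6 = 3.
E[K | K is odd] = (3) / (1/3) = 9.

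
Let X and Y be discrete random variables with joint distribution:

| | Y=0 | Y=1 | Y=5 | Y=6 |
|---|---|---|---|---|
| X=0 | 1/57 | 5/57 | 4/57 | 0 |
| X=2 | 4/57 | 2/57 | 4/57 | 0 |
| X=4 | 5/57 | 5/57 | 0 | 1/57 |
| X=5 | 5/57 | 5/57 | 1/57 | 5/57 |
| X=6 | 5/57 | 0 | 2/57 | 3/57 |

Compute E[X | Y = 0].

P(Y = 0) = 20/57.
Σ X·P over the event = 0·(1/57) + 2·(4/57) + 4·(5/57) + 5·(5/57) + 6·(5/57) = 83/57.
E[X | Y = 0] = (83/57) / (20/57) = 83/20.

83/20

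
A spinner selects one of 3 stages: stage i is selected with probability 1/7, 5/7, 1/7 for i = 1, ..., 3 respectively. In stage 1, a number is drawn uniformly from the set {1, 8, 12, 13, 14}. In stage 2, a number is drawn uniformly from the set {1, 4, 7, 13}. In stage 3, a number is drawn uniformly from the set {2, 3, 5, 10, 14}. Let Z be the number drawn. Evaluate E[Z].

953/140

E[Z | stage 1] = (1+8+12+13+14)/5 = 48/5.
E[Z | stage 2] = (1+4+7+13)/4 = 25/4.
E[Z | stage 3] = (2+3+5+10+14)/5 = 34/5.
E[Z] = (1/7)·(48/5) + (5/7)·(25/4) + (1/7)·(34/5) = 953/140.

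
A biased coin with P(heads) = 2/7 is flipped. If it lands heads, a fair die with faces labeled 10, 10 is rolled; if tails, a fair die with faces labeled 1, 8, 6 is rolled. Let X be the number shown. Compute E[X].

E[X | heads] = (10+10)/2 = 10.
E[X | tails] = (1+8+6)/3 = 5.
By the law of total expectation,
E[X] = (2/7)·(10) + (5/7)·(5) = 45/7.

45/7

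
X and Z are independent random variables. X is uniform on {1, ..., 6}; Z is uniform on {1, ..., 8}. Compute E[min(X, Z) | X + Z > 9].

67/15

P(X + Z > 9) = 5/16.
Summing min(X,Z)·P(x,y) over outcomes with X + Z > 9 gives 67/48.
E[min(X, Z) | X + Z > 9] = (67/48) / (5/16) = 67/15.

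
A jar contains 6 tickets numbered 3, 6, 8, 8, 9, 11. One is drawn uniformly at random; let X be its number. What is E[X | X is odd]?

P(X is odd) = 1/2.
Σ over the event: 3·1/6 + 9·1/6 + 11·1/6 = 23/6.
E[X | X is odd] = (23/6) / (1/2) = 23/3.

23/3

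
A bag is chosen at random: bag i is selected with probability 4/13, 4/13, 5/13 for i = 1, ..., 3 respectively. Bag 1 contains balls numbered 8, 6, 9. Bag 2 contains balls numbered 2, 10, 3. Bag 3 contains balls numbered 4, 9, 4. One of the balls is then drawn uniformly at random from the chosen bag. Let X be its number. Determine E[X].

E[X | bag 1] = (8+6+9)/3 = 23/3.
E[X | bag 2] = (2+10+3)/3 = 5.
E[X | bag 3] = (4+9+4)/3 = 17/3.
By the law of total expectation,
E[X] = (4/13)·(23/3) + (4/13)·(5) + (5/13)·(17/3) = 79/13.

79/13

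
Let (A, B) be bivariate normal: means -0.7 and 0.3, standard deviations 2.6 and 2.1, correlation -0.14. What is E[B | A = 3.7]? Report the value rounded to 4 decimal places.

E[B | A=x] = μ_B + ρ(σ_B/σ_A)(x − μ_A) for jointly normal variables.
E[B | A=3.7] = 0.3 + (-0.14)·(2.1/2.6)·(3.7 − (-0.7)) = 0.3 + (-0.113077)·(4.4) = -0.1975.

-0.1975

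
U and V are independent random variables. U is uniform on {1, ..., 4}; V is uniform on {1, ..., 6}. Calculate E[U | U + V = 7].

5/2

Outcomes with U + V = 7: (1,6), (2,5), (3,4), (4,3), each with probability 1/24.
E[U | U + V = 7] = (1 + 2 + 3 + 4) / 4 = 5/2.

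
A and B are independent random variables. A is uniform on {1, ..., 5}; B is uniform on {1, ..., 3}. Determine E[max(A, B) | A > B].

P(A > B) = 3/5.
Summing max(A,B)·P(x,y) over outcomes with A > B gives 7/3.
E[max(A, B) | A > B] = (7/3) / (3/5) = 35/9.

35/9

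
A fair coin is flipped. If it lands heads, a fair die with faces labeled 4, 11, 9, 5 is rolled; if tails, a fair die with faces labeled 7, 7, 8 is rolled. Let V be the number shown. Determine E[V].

175/24

E[V | heads] = (4+11+9+5)/4 = 29/4.
E[V | tails] = (7+7+8)/3 = 22/3.
By the law of total expectation,
E[V] = (1/2)·(29/4) + (1/2)·(22/3) = 175/24.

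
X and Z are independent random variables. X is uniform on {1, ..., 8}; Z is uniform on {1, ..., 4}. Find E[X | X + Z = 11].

15/2

Outcomes with X + Z = 11: (7,4), (8,3), each with probability 1/32.
E[X | X + Z = 11] = (7 + 8) / 2 = 15/2.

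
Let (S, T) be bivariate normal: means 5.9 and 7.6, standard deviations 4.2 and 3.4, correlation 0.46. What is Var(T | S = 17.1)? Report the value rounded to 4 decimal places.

For a bivariate normal, Var(T | S=x) = σ_T²(1 − ρ²).
Var(T | S=17.1) = (3.4)²·(1 − (0.46)²) = 11.56·0.7884 = 9.1139.

9.1139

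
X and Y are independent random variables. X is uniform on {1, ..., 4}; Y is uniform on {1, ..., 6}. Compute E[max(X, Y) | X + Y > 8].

17/3

Outcomes with X + Y > 8: (3,6), (4,5), (4,6), each with probability 1/24.
E[max(X, Y) | X + Y > 8] = (6 + 5 + 6) / 3 = 17/3.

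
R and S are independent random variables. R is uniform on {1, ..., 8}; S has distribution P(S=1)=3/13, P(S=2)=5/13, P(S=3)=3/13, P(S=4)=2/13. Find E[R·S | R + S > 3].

P(R + S > 3) = 93/104.
Summing RS·P(x,y) over outcomes with R + S > 3 gives 1061/104.
E[R·S | R + S > 3] = (1061/104) / (93/104) = 1061/93.

1061/93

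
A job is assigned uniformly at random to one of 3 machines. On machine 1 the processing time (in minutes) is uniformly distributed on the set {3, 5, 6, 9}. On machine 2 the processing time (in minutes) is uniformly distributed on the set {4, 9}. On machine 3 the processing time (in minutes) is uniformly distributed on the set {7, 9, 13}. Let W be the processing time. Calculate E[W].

E[W | machine 1] = (3+5+6+9)/4 = 23/4.
E[W | machine 2] = (4+9)/2 = 13/2.
E[W | machine 3] = (7+9+13)/3 = 29/3.
E[W] = (1/3)·(23/4) + (1/3)·(13/2) + (1/3)·(29/3) = 263/36.

263/36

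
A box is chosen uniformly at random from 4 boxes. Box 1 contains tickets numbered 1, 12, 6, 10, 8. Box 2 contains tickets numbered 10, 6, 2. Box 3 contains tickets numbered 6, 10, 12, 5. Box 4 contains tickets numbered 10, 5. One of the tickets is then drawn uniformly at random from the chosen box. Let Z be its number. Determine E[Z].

E[Z | box 1] = (1+12+6+10+8)/5 = 37/5.
E[Z | box 2] = (10+6+2)/3 = 6.
E[Z | box 3] = (6+10+12+5)/4 = 33/4.
E[Z | box 4] = (10+5)/2 = 15/2.
E[Z] = (1/4)·(37/5) + (1/4)·(6) + (1/4)·(33/4) + (1/4)·(15/2) = 583/80.

583/80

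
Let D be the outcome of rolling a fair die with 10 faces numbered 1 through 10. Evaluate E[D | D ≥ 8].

Given D ≥ 8, D is equally likely to be any of {8, 9, 10}.
E[D | D ≥ 8] = (8 + 9 + 10) / 3 = 9.

9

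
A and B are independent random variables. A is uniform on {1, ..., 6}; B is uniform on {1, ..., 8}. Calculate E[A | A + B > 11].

P(A + B > 11) = 1/8.
Summing A·P(x,y) over outcomes with A + B > 11 gives 2/3.
E[A | A + B > 11] = (2/3) / (1/8) = 16/3.

16/3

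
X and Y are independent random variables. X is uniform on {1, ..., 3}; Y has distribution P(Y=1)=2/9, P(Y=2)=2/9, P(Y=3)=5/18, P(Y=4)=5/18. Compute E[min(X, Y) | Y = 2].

5/3

P(Y = 2) = 2/9.
Summing min(X,Y)·P(x,y) over outcomes with Y = 2 gives 10/27.
E[min(X, Y) | Y = 2] = (10/27) / (2/9) = 5/3.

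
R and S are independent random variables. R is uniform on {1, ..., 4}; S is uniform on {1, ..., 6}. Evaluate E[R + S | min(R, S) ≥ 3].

8

Outcomes with min(R, S) ≥ 3: (3,3), (3,4), (3,5), (3,6), (4,3), (4,4), (4,5), (4,6), each with probability 1/24.
E[R + S | min(R, S) ≥ 3] = (6 + 7 + 8 + 9 + 7 + 8 + 9 + 10) / 8 = 8.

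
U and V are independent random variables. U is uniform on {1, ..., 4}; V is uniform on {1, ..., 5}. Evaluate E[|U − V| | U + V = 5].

Outcomes with U + V = 5: (1,4), (2,3), (3,2), (4,1), each with probability 1/20.
E[|U − V| | U + V = 5] = (3 + 1 + 1 + 3) / 4 = 2.

2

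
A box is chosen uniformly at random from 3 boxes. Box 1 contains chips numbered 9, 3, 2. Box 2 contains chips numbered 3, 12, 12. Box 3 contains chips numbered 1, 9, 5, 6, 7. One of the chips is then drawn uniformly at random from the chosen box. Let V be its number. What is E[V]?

E[V | box 1] = (9+3+2)/3 = 14/3.
E[V | box 2] = (3+12+12)/3 = 9.
E[V | box 3] = (1+9+5+6+7)/5 = 28/5.
E[V] = (1/3)·(14/3) + (1/3)·(9) + (1/3)·(28/5) = 289/45.

289/45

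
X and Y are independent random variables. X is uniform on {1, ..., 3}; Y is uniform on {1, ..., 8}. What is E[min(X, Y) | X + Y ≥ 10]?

8/3

Outcomes with X + Y ≥ 10: (2,8), (3,7), (3,8), each with probability 1/24.
E[min(X, Y) | X + Y ≥ 10] = (2 + 3 + 3) / 3 = 8/3.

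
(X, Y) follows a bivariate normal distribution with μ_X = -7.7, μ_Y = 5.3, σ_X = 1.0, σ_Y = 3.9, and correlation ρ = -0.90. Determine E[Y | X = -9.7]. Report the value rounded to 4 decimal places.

For a bivariate normal, E[Y | X=x] = μ_Y + ρ·(σ_Y/σ_X)·(x − μ_X).
E[Y | X=-9.7] = 5.3 + (-0.90)·(3.9/1.0)·(-9.7 − (-7.7)) = 5.3 + (-3.51)·(-2) = 12.3200.

12.3200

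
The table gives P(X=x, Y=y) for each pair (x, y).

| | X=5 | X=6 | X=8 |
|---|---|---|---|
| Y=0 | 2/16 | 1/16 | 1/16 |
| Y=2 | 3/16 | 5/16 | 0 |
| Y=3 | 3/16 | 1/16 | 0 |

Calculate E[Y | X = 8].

P(X = 8) = 1/16.
Σ Y·P over the event = 0·(1/16) = 0.
E[Y | X = 8] = (0) / (1/16) = 0.

0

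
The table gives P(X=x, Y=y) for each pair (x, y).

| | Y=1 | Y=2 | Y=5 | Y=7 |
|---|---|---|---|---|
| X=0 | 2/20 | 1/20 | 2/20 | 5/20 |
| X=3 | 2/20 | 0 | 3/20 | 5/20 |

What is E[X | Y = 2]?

P(Y = 2) = 1/20.
Σ X·P over the event = 0·(1/20) = 0.
E[X | Y = 2] = (0) / (1/20) = 0.

0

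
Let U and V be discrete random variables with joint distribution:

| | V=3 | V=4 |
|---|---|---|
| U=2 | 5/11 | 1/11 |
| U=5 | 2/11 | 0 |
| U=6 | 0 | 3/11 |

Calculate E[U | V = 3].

P(V = 3) = 7/11.
Σ U·P over the event = 2·(5/11) + 5·(2/11) = 20/11.
E[U | V = 3] = (20/11) / (7/11) = 20/7.

20/7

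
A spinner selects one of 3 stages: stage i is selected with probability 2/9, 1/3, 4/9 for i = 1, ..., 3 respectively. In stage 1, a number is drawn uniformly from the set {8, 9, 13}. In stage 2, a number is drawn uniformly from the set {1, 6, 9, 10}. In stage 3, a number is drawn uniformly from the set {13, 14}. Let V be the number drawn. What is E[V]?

E[V | stage 1] = (8+9+13)/3 = 10.
E[V | stage 2] = (1+6+9+10)/4 = 13/2.
E[V | stage 3] = (13+14)/2 = 27/2.
By the law of total expectation,
E[V] = (2/9)·(10) + (1/3)·(13/2) + (4/9)·(27/2) = 187/18.

187/18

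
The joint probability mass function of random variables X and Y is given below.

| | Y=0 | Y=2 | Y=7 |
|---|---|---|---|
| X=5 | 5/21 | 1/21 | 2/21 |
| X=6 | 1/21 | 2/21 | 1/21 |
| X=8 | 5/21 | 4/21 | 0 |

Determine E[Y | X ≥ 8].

P(X ≥ 8) = 3/7.
Σ Y·P over the event = 0·(5/21) + 2·(4/21) = 8/21.
E[Y | X ≥ 8] = (8/21) / (3/7) = 8/9.

8/9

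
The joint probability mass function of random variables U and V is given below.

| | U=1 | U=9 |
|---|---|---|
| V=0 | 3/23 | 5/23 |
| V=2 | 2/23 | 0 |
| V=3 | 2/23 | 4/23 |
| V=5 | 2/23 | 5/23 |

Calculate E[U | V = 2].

P(V = 2) = 2/23.
Σ U·P over the event = 1·(2/23) = 2/23.
E[U | V = 2] = (2/23) / (2/23) = 1.

1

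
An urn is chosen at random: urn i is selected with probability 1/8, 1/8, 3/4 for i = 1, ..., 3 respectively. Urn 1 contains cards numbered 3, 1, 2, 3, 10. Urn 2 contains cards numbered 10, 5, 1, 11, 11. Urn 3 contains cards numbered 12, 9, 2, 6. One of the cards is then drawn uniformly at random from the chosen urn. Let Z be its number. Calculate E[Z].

E[Z | urn 1] = (3+1+2+3+10)/5 = 19/5.
E[Z | urn 2] = (10+5+1+11+11)/5 = 38/5.
E[Z | urn 3] = (12+9+2+6)/4 = 29/4.
E[Z] = (1/8)·(19/5) + (1/8)·(38/5) + (3/4)·(29/4) = 549/80.

549/80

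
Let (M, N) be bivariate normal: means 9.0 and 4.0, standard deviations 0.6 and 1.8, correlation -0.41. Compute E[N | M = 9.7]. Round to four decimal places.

3.1390

E[N | M=x] = μ_N + ρ(σ_N/σ_M)(x − μ_M) for jointly normal variables.
E[N | M=9.7] = 4.0 + (-0.41)·(1.8/0.6)·(9.7 − (9.0)) = 4.0 + (-1.23)·(0.7) = 3.1390.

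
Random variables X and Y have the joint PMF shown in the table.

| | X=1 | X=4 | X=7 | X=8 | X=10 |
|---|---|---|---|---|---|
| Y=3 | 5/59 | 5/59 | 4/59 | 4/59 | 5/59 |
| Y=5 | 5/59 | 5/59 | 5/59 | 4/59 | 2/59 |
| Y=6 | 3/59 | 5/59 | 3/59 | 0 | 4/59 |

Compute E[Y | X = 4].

14/3

P(X = 4) = 15/59.
Σ Y·P over the event = 3·(5/59) + 5·(5/59) + 6·(5/59) = 70/59.
E[Y | X = 4] = (70/59) / (15/59) = 14/3.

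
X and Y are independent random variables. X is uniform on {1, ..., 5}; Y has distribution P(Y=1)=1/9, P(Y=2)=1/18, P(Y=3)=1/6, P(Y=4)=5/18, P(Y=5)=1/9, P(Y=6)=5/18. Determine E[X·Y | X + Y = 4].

19/6

P(X + Y = 4) = 1/15.
Summing XY·P(x,y) over outcomes with X + Y = 4 gives 19/90.
E[X·Y | X + Y = 4] = (19/90) / (1/15) = 19/6.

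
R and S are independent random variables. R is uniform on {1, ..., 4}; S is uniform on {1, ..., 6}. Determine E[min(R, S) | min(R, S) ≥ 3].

27/8

P(min(R, S) ≥ 3) = 1/3.
Summing min(R,S)·P(x,y) over outcomes with min(R, S) ≥ 3 gives 9/8.
E[min(R, S) | min(R, S) ≥ 3] = (9/8) / (1/3) = 27/8.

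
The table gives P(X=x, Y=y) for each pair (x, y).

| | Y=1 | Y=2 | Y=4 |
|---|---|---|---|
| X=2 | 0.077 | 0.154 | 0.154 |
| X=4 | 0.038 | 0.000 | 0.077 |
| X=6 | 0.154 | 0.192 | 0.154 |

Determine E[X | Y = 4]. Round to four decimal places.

P(Y = 4) = 0.385.
Σ X·P over the event = 2·(0.154) + 4·(0.077) + 6·(0.154) = 1.540.
E[X | Y = 4] = (1.540) / (0.385) = 4.0000.

4.0000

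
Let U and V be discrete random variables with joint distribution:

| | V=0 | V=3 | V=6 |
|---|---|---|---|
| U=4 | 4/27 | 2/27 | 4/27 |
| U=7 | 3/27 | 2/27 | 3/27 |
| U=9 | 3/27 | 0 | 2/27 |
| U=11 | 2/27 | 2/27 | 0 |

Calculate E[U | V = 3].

P(V = 3) = 2/9.
Σ U·P over the event = 4·(2/27) + 7·(2/27) + 11·(2/27) = 44/27.
E[U | V = 3] = (44/27) / (2/9) = 22/3.

22/3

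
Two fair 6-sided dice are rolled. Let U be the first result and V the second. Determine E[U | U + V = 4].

Outcomes with U + V = 4: (1,3), (2,2), (3,1), each with probability 1/36.
E[U | U + V = 4] = (1 + 2 + 3) / 3 = 2.

2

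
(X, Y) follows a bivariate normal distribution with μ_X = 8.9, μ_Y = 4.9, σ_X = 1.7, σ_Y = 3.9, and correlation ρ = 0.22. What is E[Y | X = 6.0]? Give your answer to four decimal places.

The regression of Y on X has slope ρ·σ_Y/σ_X and passes through (μ_X, μ_Y).
E[Y | X=6.0] = 4.9 + (0.22)·(3.9/1.7)·(6.0 − (8.9)) = 4.9 + (0.504706)·(-2.9) = 3.4364.

3.4364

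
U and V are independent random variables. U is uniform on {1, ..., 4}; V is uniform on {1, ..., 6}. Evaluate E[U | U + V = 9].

P(U + V = 9) = 1/12.
Summing U·P(x,y) over outcomes with U + V = 9 gives 7/24.
E[U | U + V = 9] = (7/24) / (1/12) = 7/2.

7/2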